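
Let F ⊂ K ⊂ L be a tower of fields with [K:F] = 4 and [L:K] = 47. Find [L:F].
[L:F] = 188

The tower law says that for any tower of field extensions F ⊂ K ⊂ L with finite degrees, [L:F] = [L:K] · [K:F]. Here this gives [L:F] = 47 · 4 = 188.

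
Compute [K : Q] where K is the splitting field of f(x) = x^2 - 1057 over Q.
[K : Q] = 2

f(x) = x^2 - 1057 factors as (x - √1057)(x + √1057). The splitting field is K = Q(√1057). Since 1057 is squarefree and > 1, it is not a perfect square, so x^2 - 1057 is irreducible over Q and [Q(√1057) : Q] = 2. Hence [K : Q] = 2.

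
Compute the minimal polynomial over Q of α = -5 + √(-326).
m_α(x) = x^2 + 10x + 351

From α + 5 = √(-326), squaring gives (α + 5)^2 = -326, i.e. α^2 + 10α + 25 = -326, so α^2 + 10α + 351 = 0. The discriminant of x^2 + 10x + 351 is (10)^2 - 4·(351) = 100 - 1404 = -1304, and 4·(-326) is not a perfect square in Q since -326 is squarefree and ≠ 1. Hence x^2 + 10x + 351 is irreducible over Q and is the minimal polynomial of α.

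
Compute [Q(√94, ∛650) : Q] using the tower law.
[Q(√94, ∛650) : Q] = 6

Let L = Q(√94, ∛650). Since Q(√94) ⊂ L and [Q(√94):Q] = 2, the tower law gives 2 | [L:Q]. Likewise Q(∛650) ⊂ L with [Q(∛650):Q] = 3 (because 650 is not a perfect cube), so 3 | [L:Q]. As gcd(2,3) = 1, [L:Q] is divisible by 6. Conversely L is generated over Q by √94 and ∛650, so [L:Q] ≤ 2·3 = 6. Therefore [Q(√94, ∛650) : Q] = 6.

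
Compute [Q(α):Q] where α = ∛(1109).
[Q(α):Q] = 3

The minimal polynomial of α is x^3 - 1109, irreducible over Q since 1109 is not a perfect cube (so x^3 - 1109 has no rational root). Hence [Q(α):Q] = deg(m_α) = 3.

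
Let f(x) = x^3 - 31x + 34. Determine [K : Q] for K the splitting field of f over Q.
[K : Q] = 6

By the rational root test, any rational root of the monic integer polynomial f(x) = x^3 - 31x + 34 must be an integer dividing the constant term 34, i.e. one of ±{1, 2, 17, 34}. Evaluating: f(1) = 4, f(-1) = 64, f(2) = -20, f(-2) = 88, f(17) = 4420, f(-17) = -4352, f(34) = 38284, f(-34) = -38216; none is 0, so f has no rational root and is therefore irreducible over Q (a cubic with no linear factor over a field is irreducible). For an irreducible cubic, the Galois group is A_3 or S_3 according as the discriminant disc(f) = -4a^3 - 27b^2 = -4·(-31)^3 - 27·(34)^2 = 87952 is or is not a square in Q. Here disc(f) = 87952 is not a perfect square in Q, so the Galois group of f over Q is not contained in A_3 and must be all of S_3. The splitting field has degree |S_3| = 6 over Q, so [K : Q] = 6.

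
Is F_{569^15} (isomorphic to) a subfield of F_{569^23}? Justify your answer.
No: F_{569^15} is not a subfield of F_{569^23}

F_{p^m} embeds in F_{p^n} iff m | n. Here 15 ∤ 23 (since 23 = 1·15 + 8 with remainder 8 ≠ 0), so F_{569^15} is not a subfield of F_{569^23}. Equivalently: if it were, the tower law would give 15 = [F_{569^15}:F_569] dividing [F_{569^23}:F_569] = 23, contradiction.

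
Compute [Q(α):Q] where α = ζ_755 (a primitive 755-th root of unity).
[Q(α):Q] = 600

The minimal polynomial of ζ_755 over Q is the 755-th cyclotomic polynomial Φ_755(x), which is irreducible over Q and has degree φ(755) = 600. Hence [Q(α):Q] = φ(755) = 600.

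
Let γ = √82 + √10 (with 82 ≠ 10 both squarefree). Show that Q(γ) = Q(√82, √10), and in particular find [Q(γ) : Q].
[Q(γ) : Q] = 4 (equivalently, Q(γ) = Q(√82, √10))

Obviously Q(γ) ⊆ Q(√82, √10), and [Q(√82, √10):Q] = 4 (since 82, 10 are distinct squarefree integers > 1 with 820 not a perfect square). To show equality we compute the minimal polynomial of γ. From γ = √82 + √10: γ^2 = 82 + 2√(820) + 10 = 92 + 2√(820), so γ^2 - 92 = 2√(820); squaring, (γ^2 - 92)^2 = 4·820, i.e. γ^4 - 184γ^2 + 8464 - 3280 = 0, i.e. γ^4 - 184γ^2 + 5184 = 0. So γ is a root of x^4 - 184x^2 + 5184. This polynomial is irreducible over Q: it has no rational root (each ±√82 ± √10 is irrational), and any factorization into two quadratics over Q would force √(820) ∈ Q (pairing opposite roots) or √82, √10 ∈ Q (other pairings), all impossible. Hence [Q(γ):Q] = 4 = [Q(√82, √10):Q], so Q(γ) = Q(√82, √10).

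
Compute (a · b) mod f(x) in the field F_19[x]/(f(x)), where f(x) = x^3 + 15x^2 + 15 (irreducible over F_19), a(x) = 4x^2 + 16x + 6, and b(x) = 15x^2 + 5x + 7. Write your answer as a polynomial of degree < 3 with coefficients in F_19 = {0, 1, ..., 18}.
a · b ≡ 13x^2 + 2x + 9 (mod f(x))

Multiply in F_19[x]: a(x)·b(x) = (4x^2 + 16x + 6)·(15x^2 + 5x + 7) = 3x^4 + 13x^3 + 8x^2 + 9x + 4. This has degree ≥ 3, so divide by f(x) over F_19: 3x^4 + 13x^3 + 8x^2 + 9x + 4 = (3x + 6)·(x^3 + 15x^2 + 15) + (13x^2 + 2x + 9). Hence a·b ≡ 13x^2 + 2x + 9 (mod f). (F_19[x]/(f) is a field with 19^3 = 6859 elements since f is irreducible of degree 3.)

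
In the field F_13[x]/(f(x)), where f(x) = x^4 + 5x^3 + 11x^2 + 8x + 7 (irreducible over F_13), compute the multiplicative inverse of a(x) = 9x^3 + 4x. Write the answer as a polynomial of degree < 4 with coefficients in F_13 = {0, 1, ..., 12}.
a(x)^(-1) ≡ 12x^3 + 8x^2 + 8x + 9 (mod f(x))

Since f is irreducible over F_13, F_13[x]/(f) is a field and a(x) ≠ 0 has an inverse. Apply the extended Euclidean algorithm to f(x) and a(x) in F_13[x]: f(x) = (3x + 2)·a(x) + (12x^2 + 7);  a(x) = (4x)·(12x^2 + 7) + (2x);  (12x^2 + 7) = (6x)·(2x) + (7). The last nonzero remainder is the constant 7 = gcd(f, a) in F_13. Back-substituting through the division chain expresses 7 = s(x)·a(x) + t(x)·f(x) with s(x) ≡ 6x^3 + 4x^2 + 4x + 11 (mod f), so (6x^3 + 4x^2 + 4x + 11)·a(x) ≡ 7 (mod f). Multiplying by 7^(-1) ≡ 2 in F_13 gives a(x)^(-1) ≡ 2·(6x^3 + 4x^2 + 4x + 11) ≡ 12x^3 + 8x^2 + 8x + 9 (mod f). Check: (9x^3 + 4x)·(12x^3 + 8x^2 + 8x + 9) = 4x^6 + 7x^5 + 3x^4 + 9x^3 + 6x^2 + 10x ≡ 1 (mod x^4 + 5x^3 + 11x^2 + 8x + 7).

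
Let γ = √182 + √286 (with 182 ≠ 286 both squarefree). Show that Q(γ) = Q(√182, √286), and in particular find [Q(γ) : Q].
[Q(γ) : Q] = 4 (equivalently, Q(γ) = Q(√182, √286))

Obviously Q(γ) ⊆ Q(√182, √286), and [Q(√182, √286):Q] = 4 (since 182, 286 are distinct squarefree integers > 1 with 52052 not a perfect square). To show equality we compute the minimal polynomial of γ. From γ = √182 + √286: γ^2 = 182 + 2√(52052) + 286 = 468 + 2√(52052), so γ^2 - 468 = 2√(52052); squaring, (γ^2 - 468)^2 = 4·52052, i.e. γ^4 - 936γ^2 + 219024 - 208208 = 0, i.e. γ^4 - 936γ^2 + 10816 = 0. So γ is a root of x^4 - 936x^2 + 10816. This polynomial is irreducible over Q: it has no rational root (each ±√182 ± √286 is irrational), and any factorization into two quadratics over Q would force √(52052) ∈ Q (pairing opposite roots) or √182, √286 ∈ Q (other pairings), all impossible. Hence [Q(γ):Q] = 4 = [Q(√182, √286):Q], so Q(γ) = Q(√182, √286).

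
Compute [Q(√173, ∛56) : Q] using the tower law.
[Q(√173, ∛56) : Q] = 6

Let L = Q(√173, ∛56). Since Q(√173) ⊂ L and [Q(√173):Q] = 2, the tower law gives 2 | [L:Q]. Likewise Q(∛56) ⊂ L with [Q(∛56):Q] = 3 (because 56 is not a perfect cube), so 3 | [L:Q]. As gcd(2,3) = 1, [L:Q] is divisible by 6. Conversely L is generated over Q by √173 and ∛56, so [L:Q] ≤ 2·3 = 6. Therefore [Q(√173, ∛56) : Q] = 6.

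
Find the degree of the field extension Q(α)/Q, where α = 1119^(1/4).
[Q(α):Q] = 4

α is a root of x^4 - 1119. By Eisenstein's criterion at the prime p = 3 (which divides the constant term 1119 but p^2 = 9 does not, since 1119 is squarefree), x^4 - 1119 is irreducible over Q. Hence [Q(α):Q] = 4.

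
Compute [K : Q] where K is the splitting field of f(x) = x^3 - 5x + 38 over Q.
[K : Q] = 6

By the rational root test, any rational root of the monic integer polynomial f(x) = x^3 - 5x + 38 must be an integer dividing the constant term 38, i.e. one of ±{1, 2, 19, 38}. Evaluating: f(1) = 34, f(-1) = 42, f(2) = 36, f(-2) = 40, f(19) = 6802, f(-19) = -6726, f(38) = 54720, f(-38) = -54644; none is 0, so f has no rational root and is therefore irreducible over Q (a cubic with no linear factor over a field is irreducible). For an irreducible cubic, the Galois group is A_3 or S_3 according as the discriminant disc(f) = -4a^3 - 27b^2 = -4·(-5)^3 - 27·(38)^2 = -38488 is or is not a square in Q. Here disc(f) = -38488 is not a perfect square in Q, so the Galois group of f over Q is not contained in A_3 and must be all of S_3. The splitting field has degree |S_3| = 6 over Q, so [K : Q] = 6.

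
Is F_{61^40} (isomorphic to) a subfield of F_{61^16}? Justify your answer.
No: F_{61^40} is not a subfield of F_{61^16}

F_{p^m} embeds in F_{p^n} iff m | n. Here 40 ∤ 16 (since 16 = 0·40 + 16 with remainder 16 ≠ 0), so F_{61^40} is not a subfield of F_{61^16}. Equivalently: if it were, the tower law would give 40 = [F_{61^40}:F_61] dividing [F_{61^16}:F_61] = 16, contradiction.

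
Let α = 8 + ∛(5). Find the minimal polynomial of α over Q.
m_α(x) = x^3 - 24x^2 + 192x - 517

Set β = α - 8 = ∛(5), so β^3 = 5. Then (α - 8)^3 - 5 = 0, i.e. α is a root of g(x) = (x - 8)^3 - 5 = x^3 - 24x^2 + 192x - 517. Since g(x) = h(x - 8) where h(x) = x^3 - 5, and h is irreducible over Q (because 5 is not a perfect cube, so h has no rational root, and a monic cubic with no rational root is irreducible), g is also irreducible (irreducibility is preserved under the substitution x → x - 8). Hence m_α(x) = x^3 - 24x^2 + 192x - 517.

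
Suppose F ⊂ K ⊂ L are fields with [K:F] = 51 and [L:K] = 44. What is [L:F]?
[L:F] = 2244

The tower law says that for any tower of field extensions F ⊂ K ⊂ L with finite degrees, [L:F] = [L:K] · [K:F]. Here this gives [L:F] = 44 · 51 = 2244.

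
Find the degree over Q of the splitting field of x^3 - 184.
[K : Q] = 6

The roots of x^3 - 184 are ∛184, ω∛184, ω^2∛184 where ω = e^(2πi/3) is a primitive cube root of unity, so K = Q(∛184, ω). Now [Q(∛184):Q] = 3 (since 184 is not a perfect cube, x^3 - 184 is irreducible) and [Q(ω):Q] = 2. Both 2 and 3 divide [K:Q], and [K:Q] ≤ 3·2 = 6, so [K:Q] = 6. (Equivalently: Q(∛184) ⊂ R but ω ∉ R, so [K : Q(∛184)] = 2.)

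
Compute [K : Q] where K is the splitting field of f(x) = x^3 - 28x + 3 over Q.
[K : Q] = 6

By the rational root test, any rational root of the monic integer polynomial f(x) = x^3 - 28x + 3 must be an integer dividing the constant term 3, i.e. one of ±{1, 3}. Evaluating: f(1) = -24, f(-1) = 30, f(3) = -54, f(-3) = 60; none is 0, so f has no rational root and is therefore irreducible over Q (a cubic with no linear factor over a field is irreducible). For an irreducible cubic, the Galois group is A_3 or S_3 according as the discriminant disc(f) = -4a^3 - 27b^2 = -4·(-28)^3 - 27·(3)^2 = 87565 is or is not a square in Q. Here disc(f) = 87565 is not a perfect square in Q, so the Galois group of f over Q is not contained in A_3 and must be all of S_3. The splitting field has degree |S_3| = 6 over Q, so [K : Q] = 6.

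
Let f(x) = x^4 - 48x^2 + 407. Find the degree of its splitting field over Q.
[K : Q] = 4

Solving the quadratic in x^2: x^2 = (48 ± √(48^2 - 4·407))/2 = (48 ± √676)/2 = (48 ± 26)/2, giving x^2 = 11 or x^2 = 37. So f(x) = (x^2 - 11)(x^2 - 37) and the roots of f are ±√11, ±√37. Hence the splitting field is K = Q(√11, √37). Since 11 and 37 are distinct squarefree integers > 1, their product 407 is not a perfect square, so √37 ∉ Q(√11). By the tower law [K:Q] = [Q(√11,√37):Q(√11)] · [Q(√11):Q] = 2 · 2 = 4.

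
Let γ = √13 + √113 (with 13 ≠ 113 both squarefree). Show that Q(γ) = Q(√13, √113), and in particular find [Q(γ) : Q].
[Q(γ) : Q] = 4 (equivalently, Q(γ) = Q(√13, √113))

Obviously Q(γ) ⊆ Q(√13, √113), and [Q(√13, √113):Q] = 4 (since 13, 113 are distinct squarefree integers > 1 with 1469 not a perfect square). To show equality we compute the minimal polynomial of γ. From γ = √13 + √113: γ^2 = 13 + 2√(1469) + 113 = 126 + 2√(1469), so γ^2 - 126 = 2√(1469); squaring, (γ^2 - 126)^2 = 4·1469, i.e. γ^4 - 252γ^2 + 15876 - 5876 = 0, i.e. γ^4 - 252γ^2 + 10000 = 0. So γ is a root of x^4 - 252x^2 + 10000. This polynomial is irreducible over Q: it has no rational root (each ±√13 ± √113 is irrational), and any factorization into two quadratics over Q would force √(1469) ∈ Q (pairing opposite roots) or √13, √113 ∈ Q (other pairings), all impossible. Hence [Q(γ):Q] = 4 = [Q(√13, √113):Q], so Q(γ) = Q(√13, √113).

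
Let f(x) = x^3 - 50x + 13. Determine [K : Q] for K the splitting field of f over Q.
[K : Q] = 6

By the rational root test, any rational root of the monic integer polynomial f(x) = x^3 - 50x + 13 must be an integer dividing the constant term 13, i.e. one of ±{1, 13}. Evaluating: f(1) = -36, f(-1) = 62, f(13) = 1560, f(-13) = -1534; none is 0, so f has no rational root and is therefore irreducible over Q (a cubic with no linear factor over a field is irreducible). For an irreducible cubic, the Galois group is A_3 or S_3 according as the discriminant disc(f) = -4a^3 - 27b^2 = -4·(-50)^3 - 27·(13)^2 = 495437 is or is not a square in Q. Here disc(f) = 495437 is not a perfect square in Q, so the Galois group of f over Q is not contained in A_3 and must be all of S_3. The splitting field has degree |S_3| = 6 over Q, so [K : Q] = 6.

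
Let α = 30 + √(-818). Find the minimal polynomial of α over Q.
m_α(x) = x^2 - 60x + 1718

From α - 30 = √(-818), squaring gives (α - 30)^2 = -818, i.e. α^2 - 60α + 900 = -818, so α^2 - 60α + 1718 = 0. The discriminant of x^2 - 60x + 1718 is (-60)^2 - 4·(1718) = 3600 - 6872 = -3272, and 4·(-818) is not a perfect square in Q since -818 is squarefree and ≠ 1. Hence x^2 - 60x + 1718 is irreducible over Q and is the minimal polynomial of α.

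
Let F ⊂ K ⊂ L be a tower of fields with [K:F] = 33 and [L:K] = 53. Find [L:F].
[L:F] = 1749

The tower law says that for any tower of field extensions F ⊂ K ⊂ L with finite degrees, [L:F] = [L:K] · [K:F]. Here this gives [L:F] = 53 · 33 = 1749.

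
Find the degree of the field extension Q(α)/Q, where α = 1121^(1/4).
[Q(α):Q] = 4

α is a root of x^4 - 1121. By Eisenstein's criterion at the prime p = 19 (which divides the constant term 1121 but p^2 = 361 does not, since 1121 is squarefree), x^4 - 1121 is irreducible over Q. Hence [Q(α):Q] = 4.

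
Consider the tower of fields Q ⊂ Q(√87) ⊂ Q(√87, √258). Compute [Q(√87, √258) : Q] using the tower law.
[Q(√87, √258) : Q] = 4

[Q(√87):Q] = 2 (min poly x^2 - 87, irreducible since 87 is squarefree > 1). For the top step, suppose √258 ∈ Q(√87), say √258 = c + d√87 with c, d ∈ Q. Squaring: 258 = c^2 + 87d^2 + 2cd√87. Since √87 ∉ Q this forces 2cd = 0. If d = 0 then √258 = c ∈ Q, contradicting 258 squarefree > 1. If c = 0 then 258 = 87d^2, so 87·258 = (87d)^2 is a perfect square in Q — but 87·258 = 22446 is not a perfect square (since 87 and 258 are distinct squarefree integers). Contradiction. Hence √258 ∉ Q(√87), so x^2 - 258 stays irreducible over Q(√87) and [Q(√87, √258) : Q(√87)] = 2. By the tower law, [Q(√87, √258) : Q] = 2 · 2 = 4.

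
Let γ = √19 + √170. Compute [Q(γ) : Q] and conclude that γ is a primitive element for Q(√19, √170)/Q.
[Q(γ) : Q] = 4 (equivalently, Q(γ) = Q(√19, √170))

Obviously Q(γ) ⊆ Q(√19, √170), and [Q(√19, √170):Q] = 4 (since 19, 170 are distinct squarefree integers > 1 with 3230 not a perfect square). To show equality we compute the minimal polynomial of γ. From γ = √19 + √170: γ^2 = 19 + 2√(3230) + 170 = 189 + 2√(3230), so γ^2 - 189 = 2√(3230); squaring, (γ^2 - 189)^2 = 4·3230, i.e. γ^4 - 378γ^2 + 35721 - 12920 = 0, i.e. γ^4 - 378γ^2 + 22801 = 0. So γ is a root of x^4 - 378x^2 + 22801. This polynomial is irreducible over Q: it has no rational root (each ±√19 ± √170 is irrational), and any factorization into two quadratics over Q would force √(3230) ∈ Q (pairing opposite roots) or √19, √170 ∈ Q (other pairings), all impossible. Hence [Q(γ):Q] = 4 = [Q(√19, √170):Q], so Q(γ) = Q(√19, √170).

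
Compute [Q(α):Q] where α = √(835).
[Q(α):Q] = 2

[Q(α):Q] equals the degree of the minimal polynomial of α. Here α^2 = 835 and x^2 - 835 is irreducible (d = 835 is squarefree, ≠ 1, hence not a square), so deg(m_α) = 2. Thus [Q(α):Q] = 2.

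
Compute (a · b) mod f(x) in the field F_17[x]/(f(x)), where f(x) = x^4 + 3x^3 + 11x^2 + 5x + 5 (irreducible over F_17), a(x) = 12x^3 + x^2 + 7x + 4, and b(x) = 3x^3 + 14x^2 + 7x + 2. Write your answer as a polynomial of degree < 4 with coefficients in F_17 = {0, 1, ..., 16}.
a · b ≡ 3x^3 + 12x^2 + 9 (mod f(x))

Multiply in F_17[x]: a(x)·b(x) = (12x^3 + x^2 + 7x + 4)·(3x^3 + 14x^2 + 7x + 2) = 2x^6 + x^5 + 5x^3 + 5x^2 + 8x + 8. This has degree ≥ 4, so divide by f(x) over F_17: 2x^6 + x^5 + 5x^3 + 5x^2 + 8x + 8 = (2x^2 + 12x + 10)·(x^4 + 3x^3 + 11x^2 + 5x + 5) + (3x^3 + 12x^2 + 9). Hence a·b ≡ 3x^3 + 12x^2 + 9 (mod f). (F_17[x]/(f) is a field with 17^4 = 83521 elements since f is irreducible of degree 4.)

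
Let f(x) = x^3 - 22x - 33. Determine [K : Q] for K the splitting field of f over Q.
[K : Q] = 6

By the rational root test, any rational root of the monic integer polynomial f(x) = x^3 - 22x - 33 must be an integer dividing the constant term -33, i.e. one of ±{1, 3, 11, 33}. Evaluating: f(1) = -54, f(-1) = -12, f(3) = -72, f(-3) = 6, f(11) = 1056, f(-11) = -1122, f(33) = 35178, f(-33) = -35244; none is 0, so f has no rational root and is therefore irreducible over Q (a cubic with no linear factor over a field is irreducible). For an irreducible cubic, the Galois group is A_3 or S_3 according as the discriminant disc(f) = -4a^3 - 27b^2 = -4·(-22)^3 - 27·(-33)^2 = 13189 is or is not a square in Q. Here disc(f) = 13189 is not a perfect square in Q, so the Galois group of f over Q is not contained in A_3 and must be all of S_3. The splitting field has degree |S_3| = 6 over Q, so [K : Q] = 6.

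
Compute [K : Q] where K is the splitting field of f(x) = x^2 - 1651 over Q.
[K : Q] = 2

f(x) = x^2 - 1651 factors as (x - √1651)(x + √1651). The splitting field is K = Q(√1651). Since 1651 is squarefree and > 1, it is not a perfect square, so x^2 - 1651 is irreducible over Q and [Q(√1651) : Q] = 2. Hence [K : Q] = 2.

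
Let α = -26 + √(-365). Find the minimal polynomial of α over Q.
m_α(x) = x^2 + 52x + 1041

From α + 26 = √(-365), squaring gives (α + 26)^2 = -365, i.e. α^2 + 52α + 676 = -365, so α^2 + 52α + 1041 = 0. The discriminant of x^2 + 52x + 1041 is (52)^2 - 4·(1041) = 2704 - 4164 = -1460, and 4·(-365) is not a perfect square in Q since -365 is squarefree and ≠ 1. Hence x^2 + 52x + 1041 is irreducible over Q and is the minimal polynomial of α.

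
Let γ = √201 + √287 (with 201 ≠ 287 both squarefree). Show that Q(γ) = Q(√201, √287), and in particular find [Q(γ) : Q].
[Q(γ) : Q] = 4 (equivalently, Q(γ) = Q(√201, √287))

Obviously Q(γ) ⊆ Q(√201, √287), and [Q(√201, √287):Q] = 4 (since 201, 287 are distinct squarefree integers > 1 with 57687 not a perfect square). To show equality we compute the minimal polynomial of γ. From γ = √201 + √287: γ^2 = 201 + 2√(57687) + 287 = 488 + 2√(57687), so γ^2 - 488 = 2√(57687); squaring, (γ^2 - 488)^2 = 4·57687, i.e. γ^4 - 976γ^2 + 238144 - 230748 = 0, i.e. γ^4 - 976γ^2 + 7396 = 0. So γ is a root of x^4 - 976x^2 + 7396. This polynomial is irreducible over Q: it has no rational root (each ±√201 ± √287 is irrational), and any factorization into two quadratics over Q would force √(57687) ∈ Q (pairing opposite roots) or √201, √287 ∈ Q (other pairings), all impossible. Hence [Q(γ):Q] = 4 = [Q(√201, √287):Q], so Q(γ) = Q(√201, √287).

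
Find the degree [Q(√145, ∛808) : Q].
[Q(√145, ∛808) : Q] = 6

Let L = Q(√145, ∛808). Since Q(√145) ⊂ L and [Q(√145):Q] = 2, the tower law gives 2 | [L:Q]. Likewise Q(∛808) ⊂ L with [Q(∛808):Q] = 3 (because 808 is not a perfect cube), so 3 | [L:Q]. As gcd(2,3) = 1, [L:Q] is divisible by 6. Conversely L is generated over Q by √145 and ∛808, so [L:Q] ≤ 2·3 = 6. Therefore [Q(√145, ∛808) : Q] = 6.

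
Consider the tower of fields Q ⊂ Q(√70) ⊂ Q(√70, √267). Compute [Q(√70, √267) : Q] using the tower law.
[Q(√70, √267) : Q] = 4

[Q(√70):Q] = 2 (min poly x^2 - 70, irreducible since 70 is squarefree > 1). For the top step, suppose √267 ∈ Q(√70), say √267 = c + d√70 with c, d ∈ Q. Squaring: 267 = c^2 + 70d^2 + 2cd√70. Since √70 ∉ Q this forces 2cd = 0. If d = 0 then √267 = c ∈ Q, contradicting 267 squarefree > 1. If c = 0 then 267 = 70d^2, so 70·267 = (70d)^2 is a perfect square in Q — but 70·267 = 18690 is not a perfect square (since 70 and 267 are distinct squarefree integers). Contradiction. Hence √267 ∉ Q(√70), so x^2 - 267 stays irreducible over Q(√70) and [Q(√70, √267) : Q(√70)] = 2. By the tower law, [Q(√70, √267) : Q] = 2 · 2 = 4.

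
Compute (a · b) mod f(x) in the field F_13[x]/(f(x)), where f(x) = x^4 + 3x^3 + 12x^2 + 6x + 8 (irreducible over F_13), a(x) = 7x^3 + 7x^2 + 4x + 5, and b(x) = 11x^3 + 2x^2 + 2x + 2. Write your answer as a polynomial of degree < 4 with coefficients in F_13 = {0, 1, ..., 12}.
a · b ≡ 5x^3 + 6x^2 + 12x + 8 (mod f(x))

Multiply in F_13[x]: a(x)·b(x) = (7x^3 + 7x^2 + 4x + 5)·(11x^3 + 2x^2 + 2x + 2) = 12x^6 + 7x^4 + 6x^2 + 5x + 10. This has degree ≥ 4, so divide by f(x) over F_13: 12x^6 + 7x^4 + 6x^2 + 5x + 10 = (12x^2 + 3x + 10)·(x^4 + 3x^3 + 12x^2 + 6x + 8) + (5x^3 + 6x^2 + 12x + 8). Hence a·b ≡ 5x^3 + 6x^2 + 12x + 8 (mod f). (F_13[x]/(f) is a field with 13^4 = 28561 elements since f is irreducible of degree 4.)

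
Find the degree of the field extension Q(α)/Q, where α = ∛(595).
[Q(α):Q] = 3

The minimal polynomial of α is x^3 - 595, irreducible over Q since 595 is not a perfect cube (so x^3 - 595 has no rational root). Hence [Q(α):Q] = deg(m_α) = 3.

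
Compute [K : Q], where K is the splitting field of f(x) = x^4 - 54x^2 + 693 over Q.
[K : Q] = 4

Solving the quadratic in x^2: x^2 = (54 ± √(54^2 - 4·693))/2 = (54 ± √144)/2 = (54 ± 12)/2, giving x^2 = 21 or x^2 = 33. So f(x) = (x^2 - 21)(x^2 - 33) and the roots of f are ±√21, ±√33. Hence the splitting field is K = Q(√21, √33). Since 21 and 33 are distinct squarefree integers > 1, their product 693 is not a perfect square, so √33 ∉ Q(√21). By the tower law [K:Q] = [Q(√21,√33):Q(√21)] · [Q(√21):Q] = 2 · 2 = 4.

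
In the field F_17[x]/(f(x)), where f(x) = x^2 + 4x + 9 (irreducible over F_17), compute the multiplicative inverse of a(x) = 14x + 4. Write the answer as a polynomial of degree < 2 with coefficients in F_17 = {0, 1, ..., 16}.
a(x)^(-1) ≡ 6x + 15 (mod f(x))

Since f is irreducible over F_17, F_17[x]/(f) is a field and a(x) ≠ 0 has an inverse. Apply the extended Euclidean algorithm to f(x) and a(x) in F_17[x]: f(x) = (11x + 2)·a(x) + (1). The last nonzero remainder is the constant 1 = gcd(f, a) in F_17. Back-substituting through the division chain expresses 1 = s(x)·a(x) + t(x)·f(x) with s(x) ≡ 6x + 15 (mod f), so a(x)^(-1) ≡ s(x) = 6x + 15 (mod f). Check: (14x + 4)·(6x + 15) = 16x^2 + 13x + 9 ≡ 1 (mod x^2 + 4x + 9).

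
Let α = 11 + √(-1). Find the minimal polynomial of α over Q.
m_α(x) = x^2 - 22x + 122

From α - 11 = √(-1), squaring gives (α - 11)^2 = -1, i.e. α^2 - 22α + 121 = -1, so α^2 - 22α + 122 = 0. The discriminant of x^2 - 22x + 122 is (-22)^2 - 4·(122) = 484 - 488 = -4, and 4·(-1) is not a perfect square in Q since -1 is squarefree and ≠ 1. Hence x^2 - 22x + 122 is irreducible over Q and is the minimal polynomial of α.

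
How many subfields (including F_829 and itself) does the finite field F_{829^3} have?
F_{829^3} has 2 subfields

The subfields of F_{p^n} are exactly the fields F_{p^d} for d | n (each is the fixed field of the unique index-d subgroup of Gal(F_{p^n}/F_p) ≅ Z/nZ). The divisors of n = 3 are {1, 3}, giving 2 subfields: F_{829^1}, F_{829^3}.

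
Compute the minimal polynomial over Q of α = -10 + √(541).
m_α(x) = x^2 + 20x - 441

From α + 10 = √(541), squaring gives (α + 10)^2 = 541, i.e. α^2 + 20α + 100 = 541, so α^2 + 20α - 441 = 0. The discriminant of x^2 + 20x - 441 is (20)^2 - 4·(-441) = 400 + 1764 = 2164, and 4·(541) is not a perfect square in Q since 541 is squarefree and ≠ 1. Hence x^2 + 20x - 441 is irreducible over Q and is the minimal polynomial of α.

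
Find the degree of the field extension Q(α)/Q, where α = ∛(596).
[Q(α):Q] = 3

The minimal polynomial of α is x^3 - 596, irreducible over Q since 596 is not a perfect cube (so x^3 - 596 has no rational root). Hence [Q(α):Q] = deg(m_α) = 3.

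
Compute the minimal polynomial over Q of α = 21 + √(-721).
m_α(x) = x^2 - 42x + 1162

From α - 21 = √(-721), squaring gives (α - 21)^2 = -721, i.e. α^2 - 42α + 441 = -721, so α^2 - 42α + 1162 = 0. The discriminant of x^2 - 42x + 1162 is (-42)^2 - 4·(1162) = 1764 - 4648 = -2884, and 4·(-721) is not a perfect square in Q since -721 is squarefree and ≠ 1. Hence x^2 - 42x + 1162 is irreducible over Q and is the minimal polynomial of α.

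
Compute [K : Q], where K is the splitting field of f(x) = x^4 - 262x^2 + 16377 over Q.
[K : Q] = 4

Solving the quadratic in x^2: x^2 = (262 ± √(262^2 - 4·16377))/2 = (262 ± √3136)/2 = (262 ± 56)/2, giving x^2 = 159 or x^2 = 103. So f(x) = (x^2 - 159)(x^2 - 103) and the roots of f are ±√159, ±√103. Hence the splitting field is K = Q(√159, √103). Since 159 and 103 are distinct squarefree integers > 1, their product 16377 is not a perfect square, so √103 ∉ Q(√159). By the tower law [K:Q] = [Q(√159,√103):Q(√159)] · [Q(√159):Q] = 2 · 2 = 4.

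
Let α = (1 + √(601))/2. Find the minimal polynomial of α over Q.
m_α(x) = x^2 - x - 150

From 2α - 1 = √(601), squaring gives (2α - 1)^2 = 601, i.e. 4α^2 - 4α + 1 = 601, so α^2 - α + (1 - 601)/4 = 0. Since 601 ≡ 1 (mod 4), (1 - 601)/4 = -150 ∈ Z. The polynomial x^2 - x - 150 has discriminant 1 - 4·(-150) = 601, which is not a perfect square in Q (d = 601 is squarefree and ≠ 1), so x^2 - x - 150 is irreducible over Q. It is the minimal polynomial of α.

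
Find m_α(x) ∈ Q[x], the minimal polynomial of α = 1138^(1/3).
m_α(x) = x^3 - 1138

α satisfies α^3 = 1138, so x^3 - 1138 annihilates α. By the rational root test, a rational root p/q (in lowest terms) of x^3 - 1138 would satisfy p^3 = 1138 q^3, forcing q = 1 and p^3 = 1138; but 1138 is not a perfect cube, contradiction. A monic cubic over Q with no rational root is irreducible (any nontrivial factorization would include a linear factor). Hence x^3 - 1138 is the minimal polynomial of α, and in particular [Q(α):Q] = 3.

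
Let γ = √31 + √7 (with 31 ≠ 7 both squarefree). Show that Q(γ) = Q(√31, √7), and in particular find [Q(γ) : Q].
[Q(γ) : Q] = 4 (equivalently, Q(γ) = Q(√31, √7))

Obviously Q(γ) ⊆ Q(√31, √7), and [Q(√31, √7):Q] = 4 (since 31, 7 are distinct squarefree integers > 1 with 217 not a perfect square). To show equality we compute the minimal polynomial of γ. From γ = √31 + √7: γ^2 = 31 + 2√(217) + 7 = 38 + 2√(217), so γ^2 - 38 = 2√(217); squaring, (γ^2 - 38)^2 = 4·217, i.e. γ^4 - 76γ^2 + 1444 - 868 = 0, i.e. γ^4 - 76γ^2 + 576 = 0. So γ is a root of x^4 - 76x^2 + 576. This polynomial is irreducible over Q: it has no rational root (each ±√31 ± √7 is irrational), and any factorization into two quadratics over Q would force √(217) ∈ Q (pairing opposite roots) or √31, √7 ∈ Q (other pairings), all impossible. Hence [Q(γ):Q] = 4 = [Q(√31, √7):Q], so Q(γ) = Q(√31, √7).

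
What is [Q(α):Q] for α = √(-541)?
[Q(α):Q] = 2

[Q(α):Q] equals the degree of the minimal polynomial of α. Here α^2 = -541 and x^2 + 541 is irreducible (d = -541 is squarefree, ≠ 1, hence not a square), so deg(m_α) = 2. Thus [Q(α):Q] = 2.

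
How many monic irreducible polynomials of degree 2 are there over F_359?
There are 64261 monic irreducible polynomials of degree 2 over F_359

Each element of F_{359^2} that lies in no proper subfield is a root of exactly one monic irreducible of degree 2 over F_359, and each such polynomial has 2 distinct roots in F_{359^2}. By Möbius inversion the count is N_359(2) = (1/2) Σ_{d|2} μ(2/d) · 359^d = (1/2)(μ(2)·359^1 + μ(1)·359^2) = 128522/2 = 64261.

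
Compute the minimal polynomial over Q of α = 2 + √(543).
m_α(x) = x^2 - 4x - 539

From α - 2 = √(543), squaring gives (α - 2)^2 = 543, i.e. α^2 - 4α + 4 = 543, so α^2 - 4α - 539 = 0. The discriminant of x^2 - 4x - 539 is (-4)^2 - 4·(-539) = 16 + 2156 = 2172, and 4·(543) is not a perfect square in Q since 543 is squarefree and ≠ 1. Hence x^2 - 4x - 539 is irreducible over Q and is the minimal polynomial of α.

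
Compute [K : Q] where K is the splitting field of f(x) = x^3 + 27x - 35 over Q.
[K : Q] = 6

By the rational root test, any rational root of the monic integer polynomial f(x) = x^3 + 27x - 35 must be an integer dividing the constant term -35, i.e. one of ±{1, 5, 7, 35}. Evaluating: f(1) = -7, f(-1) = -63, f(5) = 225, f(-5) = -295, f(7) = 497, f(-7) = -567, f(35) = 43785, f(-35) = -43855; none is 0, so f has no rational root and is therefore irreducible over Q (a cubic with no linear factor over a field is irreducible). For an irreducible cubic, the Galois group is A_3 or S_3 according as the discriminant disc(f) = -4a^3 - 27b^2 = -4·(27)^3 - 27·(-35)^2 = -111807 is or is not a square in Q. Here disc(f) = -111807 is not a perfect square in Q, so the Galois group of f over Q is not contained in A_3 and must be all of S_3. The splitting field has degree |S_3| = 6 over Q, so [K : Q] = 6.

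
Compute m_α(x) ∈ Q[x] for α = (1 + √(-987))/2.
m_α(x) = x^2 - x + 247

From 2α - 1 = √(-987), squaring gives (2α - 1)^2 = -987, i.e. 4α^2 - 4α + 1 = -987, so α^2 - α + (1 + 987)/4 = 0. Since -987 ≡ 1 (mod 4), (1 + 987)/4 = 247 ∈ Z. The polynomial x^2 - x + 247 has discriminant 1 - 4·(247) = -987, which is not a perfect square in Q (d = -987 is squarefree and ≠ 1), so x^2 - x + 247 is irreducible over Q. It is the minimal polynomial of α.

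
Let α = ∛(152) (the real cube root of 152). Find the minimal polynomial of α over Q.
m_α(x) = x^3 - 152

α satisfies α^3 = 152, so x^3 - 152 annihilates α. By the rational root test, a rational root p/q (in lowest terms) of x^3 - 152 would satisfy p^3 = 152 q^3, forcing q = 1 and p^3 = 152; but 152 is not a perfect cube, contradiction. A monic cubic over Q with no rational root is irreducible (any nontrivial factorization would include a linear factor). Hence x^3 - 152 is the minimal polynomial of α, and in particular [Q(α):Q] = 3.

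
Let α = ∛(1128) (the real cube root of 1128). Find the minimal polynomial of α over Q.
m_α(x) = x^3 - 1128

α satisfies α^3 = 1128, so x^3 - 1128 annihilates α. By the rational root test, a rational root p/q (in lowest terms) of x^3 - 1128 would satisfy p^3 = 1128 q^3, forcing q = 1 and p^3 = 1128; but 1128 is not a perfect cube, contradiction. A monic cubic over Q with no rational root is irreducible (any nontrivial factorization would include a linear factor). Hence x^3 - 1128 is the minimal polynomial of α, and in particular [Q(α):Q] = 3.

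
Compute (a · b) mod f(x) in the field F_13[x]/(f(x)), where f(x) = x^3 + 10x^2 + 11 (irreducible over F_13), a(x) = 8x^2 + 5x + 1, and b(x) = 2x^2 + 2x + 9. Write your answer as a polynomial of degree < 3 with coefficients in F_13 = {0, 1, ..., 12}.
a · b ≡ 7x^2 + x + 1 (mod f(x))

Multiply in F_13[x]: a(x)·b(x) = (8x^2 + 5x + 1)·(2x^2 + 2x + 9) = 3x^4 + 6x^2 + 8x + 9. This has degree ≥ 3, so divide by f(x) over F_13: 3x^4 + 6x^2 + 8x + 9 = (3x + 9)·(x^3 + 10x^2 + 11) + (7x^2 + x + 1). Hence a·b ≡ 7x^2 + x + 1 (mod f). (F_13[x]/(f) is a field with 13^3 = 2197 elements since f is irreducible of degree 3.)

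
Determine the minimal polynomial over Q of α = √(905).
m_α(x) = x^2 - 905

α satisfies α^2 - 905 = 0, so x^2 - 905 annihilates α. Since d = 905 is squarefree and ≠ 1, it is not a perfect square in Q, so x^2 - 905 has no rational root and is therefore irreducible over Q (a degree-2 polynomial over a field is irreducible iff it has no root). Hence m_α(x) = x^2 - 905.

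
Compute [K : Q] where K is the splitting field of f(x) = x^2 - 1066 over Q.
[K : Q] = 2

f(x) = x^2 - 1066 factors as (x - √1066)(x + √1066). The splitting field is K = Q(√1066). Since 1066 is squarefree and > 1, it is not a perfect square, so x^2 - 1066 is irreducible over Q and [Q(√1066) : Q] = 2. Hence [K : Q] = 2.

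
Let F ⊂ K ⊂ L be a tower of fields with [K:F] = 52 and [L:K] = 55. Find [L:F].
[L:F] = 2860

The tower law says that for any tower of field extensions F ⊂ K ⊂ L with finite degrees, [L:F] = [L:K] · [K:F]. Here this gives [L:F] = 55 · 52 = 2860.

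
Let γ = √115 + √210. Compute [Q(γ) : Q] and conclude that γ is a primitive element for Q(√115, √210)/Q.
[Q(γ) : Q] = 4 (equivalently, Q(γ) = Q(√115, √210))

Obviously Q(γ) ⊆ Q(√115, √210), and [Q(√115, √210):Q] = 4 (since 115, 210 are distinct squarefree integers > 1 with 24150 not a perfect square). To show equality we compute the minimal polynomial of γ. From γ = √115 + √210: γ^2 = 115 + 2√(24150) + 210 = 325 + 2√(24150), so γ^2 - 325 = 2√(24150); squaring, (γ^2 - 325)^2 = 4·24150, i.e. γ^4 - 650γ^2 + 105625 - 96600 = 0, i.e. γ^4 - 650γ^2 + 9025 = 0. So γ is a root of x^4 - 650x^2 + 9025. This polynomial is irreducible over Q: it has no rational root (each ±√115 ± √210 is irrational), and any factorization into two quadratics over Q would force √(24150) ∈ Q (pairing opposite roots) or √115, √210 ∈ Q (other pairings), all impossible. Hence [Q(γ):Q] = 4 = [Q(√115, √210):Q], so Q(γ) = Q(√115, √210).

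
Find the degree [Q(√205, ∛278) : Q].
[Q(√205, ∛278) : Q] = 6

Let L = Q(√205, ∛278). Since Q(√205) ⊂ L and [Q(√205):Q] = 2, the tower law gives 2 | [L:Q]. Likewise Q(∛278) ⊂ L with [Q(∛278):Q] = 3 (because 278 is not a perfect cube), so 3 | [L:Q]. As gcd(2,3) = 1, [L:Q] is divisible by 6. Conversely L is generated over Q by √205 and ∛278, so [L:Q] ≤ 2·3 = 6. Therefore [Q(√205, ∛278) : Q] = 6.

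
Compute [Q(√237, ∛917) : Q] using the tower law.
[Q(√237, ∛917) : Q] = 6

Let L = Q(√237, ∛917). Since Q(√237) ⊂ L and [Q(√237):Q] = 2, the tower law gives 2 | [L:Q]. Likewise Q(∛917) ⊂ L with [Q(∛917):Q] = 3 (because 917 is not a perfect cube), so 3 | [L:Q]. As gcd(2,3) = 1, [L:Q] is divisible by 6. Conversely L is generated over Q by √237 and ∛917, so [L:Q] ≤ 2·3 = 6. Therefore [Q(√237, ∛917) : Q] = 6.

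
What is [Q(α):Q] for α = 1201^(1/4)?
[Q(α):Q] = 4

α is a root of x^4 - 1201. By Eisenstein's criterion at the prime p = 1201 (which divides the constant term 1201 but p^2 = 1442401 does not, since 1201 is squarefree), x^4 - 1201 is irreducible over Q. Hence [Q(α):Q] = 4.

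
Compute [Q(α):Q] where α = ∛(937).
[Q(α):Q] = 3

The minimal polynomial of α is x^3 - 937, irreducible over Q since 937 is not a perfect cube (so x^3 - 937 has no rational root). Hence [Q(α):Q] = deg(m_α) = 3.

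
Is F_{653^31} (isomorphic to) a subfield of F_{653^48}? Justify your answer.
No: F_{653^31} is not a subfield of F_{653^48}

F_{p^m} embeds in F_{p^n} iff m | n. Here 31 ∤ 48 (since 48 = 1·31 + 17 with remainder 17 ≠ 0), so F_{653^31} is not a subfield of F_{653^48}. Equivalently: if it were, the tower law would give 31 = [F_{653^31}:F_653] dividing [F_{653^48}:F_653] = 48, contradiction.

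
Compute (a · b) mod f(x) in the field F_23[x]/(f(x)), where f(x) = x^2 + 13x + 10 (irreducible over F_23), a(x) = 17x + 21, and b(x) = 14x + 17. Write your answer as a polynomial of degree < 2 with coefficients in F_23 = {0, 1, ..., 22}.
a · b ≡ 19x + 1 (mod f(x))

Multiply in F_23[x]: a(x)·b(x) = (17x + 21)·(14x + 17) = 8x^2 + 8x + 12. This has degree ≥ 2, so divide by f(x) over F_23: 8x^2 + 8x + 12 = (8)·(x^2 + 13x + 10) + (19x + 1). Hence a·b ≡ 19x + 1 (mod f). (F_23[x]/(f) is a field with 23^2 = 529 elements since f is irreducible of degree 2.)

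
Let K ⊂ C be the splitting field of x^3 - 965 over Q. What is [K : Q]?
[K : Q] = 6

The roots of x^3 - 965 are ∛965, ω∛965, ω^2∛965 where ω = e^(2πi/3) is a primitive cube root of unity, so K = Q(∛965, ω). Now [Q(∛965):Q] = 3 (since 965 is not a perfect cube, x^3 - 965 is irreducible) and [Q(ω):Q] = 2. Both 2 and 3 divide [K:Q], and [K:Q] ≤ 3·2 = 6, so [K:Q] = 6. (Equivalently: Q(∛965) ⊂ R but ω ∉ R, so [K : Q(∛965)] = 2.)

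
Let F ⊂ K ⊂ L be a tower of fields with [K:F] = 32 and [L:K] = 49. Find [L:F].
[L:F] = 1568

The tower law says that for any tower of field extensions F ⊂ K ⊂ L with finite degrees, [L:F] = [L:K] · [K:F]. Here this gives [L:F] = 49 · 32 = 1568.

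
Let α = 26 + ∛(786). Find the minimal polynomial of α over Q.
m_α(x) = x^3 - 78x^2 + 2028x - 18362

Set β = α - 26 = ∛(786), so β^3 = 786. Then (α - 26)^3 - 786 = 0, i.e. α is a root of g(x) = (x - 26)^3 - 786 = x^3 - 78x^2 + 2028x - 18362. Since g(x) = h(x - 26) where h(x) = x^3 - 786, and h is irreducible over Q (because 786 is not a perfect cube, so h has no rational root, and a monic cubic with no rational root is irreducible), g is also irreducible (irreducibility is preserved under the substitution x → x - 26). Hence m_α(x) = x^3 - 78x^2 + 2028x - 18362.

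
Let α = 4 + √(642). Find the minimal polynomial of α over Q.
m_α(x) = x^2 - 8x - 626

From α - 4 = √(642), squaring gives (α - 4)^2 = 642, i.e. α^2 - 8α + 16 = 642, so α^2 - 8α - 626 = 0. The discriminant of x^2 - 8x - 626 is (-8)^2 - 4·(-626) = 64 + 2504 = 2568, and 4·(642) is not a perfect square in Q since 642 is squarefree and ≠ 1. Hence x^2 - 8x - 626 is irreducible over Q and is the minimal polynomial of α.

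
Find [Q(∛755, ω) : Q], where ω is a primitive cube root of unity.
[Q(∛755, ω) : Q] = 6

[Q(∛755):Q] = 3 (min poly x^3 - 755, irreducible since 755 is not a perfect cube). [Q(ω):Q] = 2 (min poly x^2 + x + 1). Since Q(∛755) ⊂ R and ω ∉ R, we have ω ∉ Q(∛755), so x^2 + x + 1 remains irreducible over Q(∛755) and [Q(∛755, ω) : Q(∛755)] = 2. By the tower law, [Q(∛755, ω) : Q] = 3 · 2 = 6. (In fact Q(∛755, ω) is the splitting field of x^3 - 755 over Q.)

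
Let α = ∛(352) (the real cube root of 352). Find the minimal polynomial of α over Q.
m_α(x) = x^3 - 352

α satisfies α^3 = 352, so x^3 - 352 annihilates α. By the rational root test, a rational root p/q (in lowest terms) of x^3 - 352 would satisfy p^3 = 352 q^3, forcing q = 1 and p^3 = 352; but 352 is not a perfect cube, contradiction. A monic cubic over Q with no rational root is irreducible (any nontrivial factorization would include a linear factor). Hence x^3 - 352 is the minimal polynomial of α, and in particular [Q(α):Q] = 3.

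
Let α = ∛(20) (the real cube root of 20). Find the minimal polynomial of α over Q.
m_α(x) = x^3 - 20

α satisfies α^3 = 20, so x^3 - 20 annihilates α. By the rational root test, a rational root p/q (in lowest terms) of x^3 - 20 would satisfy p^3 = 20 q^3, forcing q = 1 and p^3 = 20; but 20 is not a perfect cube, contradiction. A monic cubic over Q with no rational root is irreducible (any nontrivial factorization would include a linear factor). Hence x^3 - 20 is the minimal polynomial of α, and in particular [Q(α):Q] = 3.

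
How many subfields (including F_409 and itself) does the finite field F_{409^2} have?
F_{409^2} has 2 subfields

The subfields of F_{p^n} are exactly the fields F_{p^d} for d | n (each is the fixed field of the unique index-d subgroup of Gal(F_{p^n}/F_p) ≅ Z/nZ). The divisors of n = 2 are {1, 2}, giving 2 subfields: F_{409^1}, F_{409^2}.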